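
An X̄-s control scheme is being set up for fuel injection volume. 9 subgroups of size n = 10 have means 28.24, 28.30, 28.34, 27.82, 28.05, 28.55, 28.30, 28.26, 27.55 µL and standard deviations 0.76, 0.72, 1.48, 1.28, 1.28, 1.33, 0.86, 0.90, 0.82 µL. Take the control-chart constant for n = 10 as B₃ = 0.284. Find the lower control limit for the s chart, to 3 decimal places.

s̄ = (0.76 + 0.72 + 1.48 + 1.28 + 1.28 + 1.33 + 0.86 + 0.90 + 0.82) / 9 = 1.0478
LCL_s = B₃·s̄ = 0.284 × 1.0478 = 0.2976

0.298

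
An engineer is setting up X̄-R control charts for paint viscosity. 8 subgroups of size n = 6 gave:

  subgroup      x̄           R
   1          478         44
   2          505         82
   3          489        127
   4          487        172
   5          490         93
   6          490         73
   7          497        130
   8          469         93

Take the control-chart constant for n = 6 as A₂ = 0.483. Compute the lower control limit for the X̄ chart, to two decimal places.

438.98

X̄̄ = (478 + 505 + 489 + 487 + 490 + 490 + 497 + 469) / 8 = 3905.0000 / 8 = 488.1250
R̄ = (44 + 82 + 127 + 172 + 93 + 73 + 130 + 93) / 8 = 814.0000 / 8 = 101.7500
LCL = X̄̄ − A₂·R̄ = 488.1250 − 0.483 × 101.7500 = 438.9798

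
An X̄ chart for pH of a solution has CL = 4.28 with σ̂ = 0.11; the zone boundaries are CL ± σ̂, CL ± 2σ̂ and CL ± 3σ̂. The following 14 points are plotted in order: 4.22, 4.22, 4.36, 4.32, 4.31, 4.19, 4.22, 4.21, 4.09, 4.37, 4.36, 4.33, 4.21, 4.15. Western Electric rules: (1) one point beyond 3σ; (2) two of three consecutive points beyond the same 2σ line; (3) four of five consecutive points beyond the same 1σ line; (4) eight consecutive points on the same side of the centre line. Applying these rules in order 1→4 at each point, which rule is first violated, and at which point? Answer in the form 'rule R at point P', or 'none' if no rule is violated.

none

Zone of each point (C = within 1σ̂, B = 1σ̂–2σ̂, A = 2σ̂–3σ̂, * = beyond 3σ̂; sign = side of CL): 1:-C, 2:-C, 3:+C, 4:+C, 5:+C, 6:-C, 7:-C, 8:-C, 9:-B, 10:+C, 11:+C, 12:+C, 13:-C, 14:-B
No rule fires across all 14 points.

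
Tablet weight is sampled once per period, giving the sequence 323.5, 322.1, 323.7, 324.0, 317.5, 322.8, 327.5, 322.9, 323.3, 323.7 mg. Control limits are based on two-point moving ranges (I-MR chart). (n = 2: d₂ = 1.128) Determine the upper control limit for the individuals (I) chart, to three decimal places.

330.547

X̄ = (323.5 + 322.1 + 323.7 + 324.0 + 317.5 + 322.8 + 327.5 + 322.9 + 323.3 + 323.7) / 10 = 323.1000
Moving ranges: 1.4, 1.6, 0.3, 6.5, 5.3, 4.7, 4.6, 0.4, 0.4; M̄R̄ = 25.2000 / 9 = 2.8000
UCL = X̄ + 3·M̄R̄/d₂ = 323.1000 + 3 × 2.8000 / 1.128 = 330.5468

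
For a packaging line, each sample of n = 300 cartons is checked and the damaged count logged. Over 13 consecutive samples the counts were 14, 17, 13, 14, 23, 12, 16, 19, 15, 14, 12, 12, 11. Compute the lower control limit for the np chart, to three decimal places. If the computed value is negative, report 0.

p̄ = Σdᵢ / (k·n) = 192 / (13 × 300) = 0.04923
LCL = np̄ − 3·√(np̄(1−p̄)) = 14.7692 − 3 × 3.7473 = 3.5274

3.527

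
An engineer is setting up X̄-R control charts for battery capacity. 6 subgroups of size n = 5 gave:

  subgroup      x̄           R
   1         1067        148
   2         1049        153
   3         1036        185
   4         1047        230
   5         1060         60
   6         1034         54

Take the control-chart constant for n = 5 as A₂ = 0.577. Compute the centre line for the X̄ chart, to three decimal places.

X̄̄ = (1067 + 1049 + 1036 + 1047 + 1060 + 1034) / 6 = 6293.0000 / 6 = 1048.8333
CL = X̄̄ = 1048.8333

1048.833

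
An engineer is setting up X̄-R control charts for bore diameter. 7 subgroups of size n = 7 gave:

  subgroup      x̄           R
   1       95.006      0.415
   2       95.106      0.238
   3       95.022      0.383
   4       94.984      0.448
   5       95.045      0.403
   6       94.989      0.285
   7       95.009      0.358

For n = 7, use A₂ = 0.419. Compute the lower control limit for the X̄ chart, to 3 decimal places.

X̄̄ = (95.006 + 95.106 + 95.022 + 94.984 + 95.045 + 94.989 + 95.009) / 7 = 665.1610 / 7 = 95.0230
R̄ = (0.415 + 0.238 + 0.383 + 0.448 + 0.403 + 0.285 + 0.358) / 7 = 2.5300 / 7 = 0.3614
LCL = X̄̄ − A₂·R̄ = 95.0230 − 0.419 × 0.3614 = 94.8716

94.872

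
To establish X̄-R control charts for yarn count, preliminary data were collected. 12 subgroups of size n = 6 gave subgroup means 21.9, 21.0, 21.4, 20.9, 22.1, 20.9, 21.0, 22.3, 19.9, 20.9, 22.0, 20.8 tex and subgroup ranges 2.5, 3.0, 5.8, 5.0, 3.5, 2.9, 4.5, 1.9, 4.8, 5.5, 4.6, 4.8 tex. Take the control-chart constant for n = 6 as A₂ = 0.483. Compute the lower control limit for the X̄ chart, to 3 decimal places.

19.294

X̄̄ = (21.9 + 21.0 + 21.4 + 20.9 + 22.1 + 20.9 + 21.0 + 22.3 + 19.9 + 20.9 + 22.0 + 20.8) / 12 = 255.1000 / 12 = 21.2583
R̄ = (2.5 + 3.0 + 5.8 + 5.0 + 3.5 + 2.9 + 4.5 + 1.9 + 4.8 + 5.5 + 4.6 + 4.8) / 12 = 48.8000 / 12 = 4.0667
LCL = X̄̄ − A₂·R̄ = 21.2583 − 0.483 × 4.0667 = 19.2941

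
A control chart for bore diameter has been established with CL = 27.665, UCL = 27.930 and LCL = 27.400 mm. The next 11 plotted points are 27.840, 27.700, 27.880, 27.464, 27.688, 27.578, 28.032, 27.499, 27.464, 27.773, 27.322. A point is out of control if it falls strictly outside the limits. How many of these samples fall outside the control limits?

Compare each point to [27.400, 27.930]: sample 7 = 28.032 > UCL; sample 11 = 27.322 < LCL.

2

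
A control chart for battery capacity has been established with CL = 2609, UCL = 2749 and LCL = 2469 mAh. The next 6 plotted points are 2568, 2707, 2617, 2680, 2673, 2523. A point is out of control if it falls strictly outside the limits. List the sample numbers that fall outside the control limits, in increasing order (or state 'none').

none

All 6 points lie within [2469, 2749].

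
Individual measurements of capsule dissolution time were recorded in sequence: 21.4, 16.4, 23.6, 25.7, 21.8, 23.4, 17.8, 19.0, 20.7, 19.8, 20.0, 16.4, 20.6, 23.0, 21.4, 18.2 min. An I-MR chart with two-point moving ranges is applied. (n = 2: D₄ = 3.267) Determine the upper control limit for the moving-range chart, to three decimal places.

Moving ranges: 5.0, 7.2, 2.1, 3.9, 1.6, 5.6, 1.2, 1.7, 0.9, 0.2, 3.6, 4.2, 2.4, 1.6, 3.2; M̄R̄ = 44.4000 / 15 = 2.9600
UCL_MR = D₄·M̄R̄ = 3.267 × 2.9600 = 9.6703

9.670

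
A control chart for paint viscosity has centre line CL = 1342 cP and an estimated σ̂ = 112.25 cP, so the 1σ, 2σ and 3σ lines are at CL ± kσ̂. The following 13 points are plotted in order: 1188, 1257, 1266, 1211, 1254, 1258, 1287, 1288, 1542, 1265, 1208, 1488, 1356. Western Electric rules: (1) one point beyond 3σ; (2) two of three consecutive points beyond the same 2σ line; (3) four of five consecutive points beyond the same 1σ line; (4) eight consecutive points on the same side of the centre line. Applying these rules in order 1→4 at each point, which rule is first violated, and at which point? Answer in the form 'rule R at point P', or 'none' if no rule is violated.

Zone of each point (C = within 1σ̂, B = 1σ̂–2σ̂, A = 2σ̂–3σ̂, * = beyond 3σ̂; sign = side of CL): 1:-B, 2:-C, 3:-C, 4:-B, 5:-C, 6:-C, 7:-C, 8:-C, 9:+B, 10:-C, 11:-B, 12:+B, 13:+C
Rule 4 (eight consecutive points on the same side of the centre line) is satisfied at point 8.

rule 4 at point 8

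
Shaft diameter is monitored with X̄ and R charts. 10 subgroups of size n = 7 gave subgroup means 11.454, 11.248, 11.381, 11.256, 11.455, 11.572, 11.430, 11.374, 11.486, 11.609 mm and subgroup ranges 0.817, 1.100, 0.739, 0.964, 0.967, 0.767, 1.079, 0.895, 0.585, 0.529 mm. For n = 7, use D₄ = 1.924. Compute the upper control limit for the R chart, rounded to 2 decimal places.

1.62

R̄ = (0.817 + 1.100 + 0.739 + 0.964 + 0.967 + 0.767 + 1.079 + 0.895 + 0.585 + 0.529) / 10 = 8.4420 / 10 = 0.8442
UCL_R = D₄·R̄ = 1.924 × 0.8442 = 1.6242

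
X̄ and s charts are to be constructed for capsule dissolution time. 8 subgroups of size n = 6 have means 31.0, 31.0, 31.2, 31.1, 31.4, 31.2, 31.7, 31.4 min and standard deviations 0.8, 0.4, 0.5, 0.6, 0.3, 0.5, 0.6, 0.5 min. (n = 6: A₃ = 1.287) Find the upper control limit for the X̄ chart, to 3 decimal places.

31.926

X̄̄ = (31.0 + 31.0 + 31.2 + 31.1 + 31.4 + 31.2 + 31.7 + 31.4) / 8 = 31.2500
s̄ = (0.8 + 0.4 + 0.5 + 0.6 + 0.3 + 0.5 + 0.6 + 0.5) / 8 = 0.5250
UCL = X̄̄ + A₃·s̄ = 31.2500 + 1.287 × 0.5250 = 31.9257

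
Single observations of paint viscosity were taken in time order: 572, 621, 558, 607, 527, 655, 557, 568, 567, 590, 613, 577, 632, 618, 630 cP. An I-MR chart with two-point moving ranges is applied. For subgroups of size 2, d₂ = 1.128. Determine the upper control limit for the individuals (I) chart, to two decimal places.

X̄ = (572 + 621 + 558 + 607 + 527 + 655 + 557 + 568 + 567 + 590 + 613 + 577 + 632 + 618 + 630) / 15 = 592.8000
Moving ranges: 49, 63, 49, 80, 128, 98, 11, 1, 23, 23, 36, 55, 14, 12; M̄R̄ = 642.0000 / 14 = 45.8571
UCL = X̄ + 3·M̄R̄/d₂ = 592.8000 + 3 × 45.8571 / 1.128 = 714.7605

714.76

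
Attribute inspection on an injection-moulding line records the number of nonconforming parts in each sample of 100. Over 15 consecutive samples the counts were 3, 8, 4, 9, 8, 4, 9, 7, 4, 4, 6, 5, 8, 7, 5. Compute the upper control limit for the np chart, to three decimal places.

13.228

p̄ = Σdᵢ / (k·n) = 91 / (15 × 100) = 0.06067
UCL = np̄ + 3·√(np̄(1−p̄)) = 6.0667 + 3 × √(6.0667×0.93933) = 6.0667 + 3 × 2.3872 = 13.2282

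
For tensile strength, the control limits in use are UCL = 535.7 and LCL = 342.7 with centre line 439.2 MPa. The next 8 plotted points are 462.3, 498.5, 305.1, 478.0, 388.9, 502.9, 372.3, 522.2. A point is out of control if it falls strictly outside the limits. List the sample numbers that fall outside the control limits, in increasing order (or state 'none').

Compare each point to [342.7, 535.7]: sample 3 = 305.1 < LCL.

3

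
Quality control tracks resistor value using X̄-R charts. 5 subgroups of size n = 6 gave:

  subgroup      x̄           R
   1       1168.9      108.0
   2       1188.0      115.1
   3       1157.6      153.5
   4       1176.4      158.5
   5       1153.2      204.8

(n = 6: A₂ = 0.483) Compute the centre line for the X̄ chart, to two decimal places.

1168.82

X̄̄ = (1168.9 + 1188.0 + 1157.6 + 1176.4 + 1153.2) / 5 = 5844.1000 / 5 = 1168.8200
CL = X̄̄ = 1168.8200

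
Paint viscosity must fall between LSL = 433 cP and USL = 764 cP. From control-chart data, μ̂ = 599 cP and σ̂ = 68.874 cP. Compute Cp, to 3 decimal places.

0.801

Cp = (USL − LSL) / (6σ̂) = (764 − 433) / (6 × 68.874) = 331.0000 / 413.2440 = 0.8010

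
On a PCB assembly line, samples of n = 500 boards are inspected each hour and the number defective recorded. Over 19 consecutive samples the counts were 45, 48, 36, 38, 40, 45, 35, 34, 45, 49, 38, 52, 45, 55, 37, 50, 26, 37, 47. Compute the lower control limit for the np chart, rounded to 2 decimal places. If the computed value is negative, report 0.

23.56

p̄ = Σdᵢ / (k·n) = 802 / (19 × 500) = 0.08442
LCL = np̄ − 3·√(np̄(1−p̄)) = 42.2105 − 3 × 6.2167 = 23.5605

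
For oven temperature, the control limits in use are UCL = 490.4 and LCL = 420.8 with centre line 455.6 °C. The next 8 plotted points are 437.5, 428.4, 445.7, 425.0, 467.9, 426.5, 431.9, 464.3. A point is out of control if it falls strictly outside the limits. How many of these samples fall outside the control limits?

0

All 8 points lie within [420.8, 490.4].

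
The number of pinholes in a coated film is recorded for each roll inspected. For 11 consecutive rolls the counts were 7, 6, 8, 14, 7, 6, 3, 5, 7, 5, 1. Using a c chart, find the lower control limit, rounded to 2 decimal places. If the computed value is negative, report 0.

c̄ = (7 + 6 + 8 + 14 + 7 + 6 + 3 + 5 + 7 + 5 + 1) / 11 = 69 / 11 = 6.2727
LCL = c̄ − 3√c̄ = 6.2727 − 3 × 2.5045 = -1.2409 → 0 (cannot be negative)

0.00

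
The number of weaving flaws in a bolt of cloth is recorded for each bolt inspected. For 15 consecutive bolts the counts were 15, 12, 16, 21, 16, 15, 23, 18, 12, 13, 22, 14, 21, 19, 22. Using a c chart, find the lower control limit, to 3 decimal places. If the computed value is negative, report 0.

4.801

c̄ = (15 + 12 + 16 + 21 + 16 + 15 + 23 + 18 + 12 + 13 + 22 + 14 + 21 + 19 + 22) / 15 = 259 / 15 = 17.2667
LCL = c̄ − 3√c̄ = 17.2667 − 3 × 4.1553 = 4.8007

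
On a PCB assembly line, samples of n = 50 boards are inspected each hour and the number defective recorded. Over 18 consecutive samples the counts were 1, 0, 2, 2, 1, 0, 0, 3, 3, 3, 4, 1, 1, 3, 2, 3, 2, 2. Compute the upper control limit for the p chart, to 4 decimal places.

p̄ = Σdᵢ / (k·n) = 33 / (18 × 50) = 0.03667
UCL = p̄ + 3·√(p̄(1−p̄)/n) = 0.03667 + 3 × √(0.03667×0.96333/50) = 0.03667 + 3 × 0.02658 = 0.11640

0.1164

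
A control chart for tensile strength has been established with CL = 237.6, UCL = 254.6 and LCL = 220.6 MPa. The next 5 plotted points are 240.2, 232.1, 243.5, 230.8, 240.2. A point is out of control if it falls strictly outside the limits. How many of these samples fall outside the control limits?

0

All 5 points lie within [220.6, 254.6].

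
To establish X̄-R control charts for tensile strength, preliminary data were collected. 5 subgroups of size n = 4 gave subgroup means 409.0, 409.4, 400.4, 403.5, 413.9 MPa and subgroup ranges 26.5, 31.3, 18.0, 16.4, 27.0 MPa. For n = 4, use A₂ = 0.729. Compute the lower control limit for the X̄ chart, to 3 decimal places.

X̄̄ = (409.0 + 409.4 + 400.4 + 403.5 + 413.9) / 5 = 2036.2000 / 5 = 407.2400
R̄ = (26.5 + 31.3 + 18.0 + 16.4 + 27.0) / 5 = 119.2000 / 5 = 23.8400
LCL = X̄̄ − A₂·R̄ = 407.2400 − 0.729 × 23.8400 = 389.8606

389.861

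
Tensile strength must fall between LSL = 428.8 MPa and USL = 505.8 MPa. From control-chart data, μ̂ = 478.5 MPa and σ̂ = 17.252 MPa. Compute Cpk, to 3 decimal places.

Cpu = (USL − μ̂) / (3σ̂) = (505.8 − 478.5) / (3 × 17.252) = 0.5275; Cpl = (μ̂ − LSL) / (3σ̂) = (478.5 − 428.8) / (3 × 17.252) = 0.9603; Cpk = min(Cpu, Cpl) = 0.5275

0.527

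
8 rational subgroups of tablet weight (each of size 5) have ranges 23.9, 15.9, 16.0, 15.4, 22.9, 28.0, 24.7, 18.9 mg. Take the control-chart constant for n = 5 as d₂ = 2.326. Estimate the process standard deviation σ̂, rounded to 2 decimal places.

R̄ = (23.9 + 15.9 + 16.0 + 15.4 + 22.9 + 28.0 + 24.7 + 18.9) / 8 = 20.7125
σ̂ = R̄ / d₂ = 20.7125 / 2.326 = 8.9048

8.90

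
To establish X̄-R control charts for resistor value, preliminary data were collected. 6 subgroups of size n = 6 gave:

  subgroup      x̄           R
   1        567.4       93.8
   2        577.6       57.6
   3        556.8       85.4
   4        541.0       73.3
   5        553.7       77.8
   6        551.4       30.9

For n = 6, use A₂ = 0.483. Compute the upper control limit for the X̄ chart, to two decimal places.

X̄̄ = (567.4 + 577.6 + 556.8 + 541.0 + 553.7 + 551.4) / 6 = 3347.9000 / 6 = 557.9833
R̄ = (93.8 + 57.6 + 85.4 + 73.3 + 77.8 + 30.9) / 6 = 418.8000 / 6 = 69.8000
UCL = X̄̄ + A₂·R̄ = 557.9833 + 0.483 × 69.8000 = 591.6967

591.70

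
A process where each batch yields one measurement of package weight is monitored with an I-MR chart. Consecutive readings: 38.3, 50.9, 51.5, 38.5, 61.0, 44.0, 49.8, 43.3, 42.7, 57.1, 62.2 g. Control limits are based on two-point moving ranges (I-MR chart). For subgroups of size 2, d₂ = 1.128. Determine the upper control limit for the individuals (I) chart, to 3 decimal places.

75.118

X̄ = (38.3 + 50.9 + 51.5 + 38.5 + 61.0 + 44.0 + 49.8 + 43.3 + 42.7 + 57.1 + 62.2) / 11 = 49.0273
Moving ranges: 12.6, 0.6, 13.0, 22.5, 17.0, 5.8, 6.5, 0.6, 14.4, 5.1; M̄R̄ = 98.1000 / 10 = 9.8100
UCL = X̄ + 3·M̄R̄/d₂ = 49.0273 + 3 × 9.8100 / 1.128 = 75.1177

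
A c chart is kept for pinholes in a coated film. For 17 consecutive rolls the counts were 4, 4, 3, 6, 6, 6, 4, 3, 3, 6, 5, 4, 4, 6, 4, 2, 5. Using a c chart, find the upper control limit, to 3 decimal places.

c̄ = (4 + 4 + 3 + 6 + 6 + 6 + 4 + 3 + 3 + 6 + 5 + 4 + 4 + 6 + 4 + 2 + 5) / 17 = 75 / 17 = 4.4118
UCL = c̄ + 3√c̄ = 4.4118 + 3 × √4.4118 = 4.4118 + 3 × 2.1004 = 10.7130

10.713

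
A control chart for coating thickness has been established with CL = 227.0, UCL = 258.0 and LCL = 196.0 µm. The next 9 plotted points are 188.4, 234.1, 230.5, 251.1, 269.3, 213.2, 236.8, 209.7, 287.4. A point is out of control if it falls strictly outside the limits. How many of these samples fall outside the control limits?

Compare each point to [196.0, 258.0]: sample 1 = 188.4 < LCL; sample 5 = 269.3 > UCL; sample 9 = 287.4 > UCL.

3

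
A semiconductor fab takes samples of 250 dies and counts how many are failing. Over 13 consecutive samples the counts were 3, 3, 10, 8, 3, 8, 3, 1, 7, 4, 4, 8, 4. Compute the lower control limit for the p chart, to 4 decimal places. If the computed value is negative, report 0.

p̄ = Σdᵢ / (k·n) = 66 / (13 × 250) = 0.02031
LCL = p̄ − 3·√(p̄(1−p̄)/n) = 0.02031 − 3 × 0.00892 = -0.00645 → 0 (negative, so LCL = 0)

0.0000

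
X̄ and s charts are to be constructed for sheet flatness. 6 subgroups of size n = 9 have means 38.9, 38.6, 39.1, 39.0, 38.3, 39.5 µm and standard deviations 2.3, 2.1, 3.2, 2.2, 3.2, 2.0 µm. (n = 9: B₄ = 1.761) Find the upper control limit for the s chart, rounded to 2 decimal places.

4.40

s̄ = (2.3 + 2.1 + 3.2 + 2.2 + 3.2 + 2.0) / 6 = 2.5000
UCL_s = B₄·s̄ = 1.761 × 2.5000 = 4.4025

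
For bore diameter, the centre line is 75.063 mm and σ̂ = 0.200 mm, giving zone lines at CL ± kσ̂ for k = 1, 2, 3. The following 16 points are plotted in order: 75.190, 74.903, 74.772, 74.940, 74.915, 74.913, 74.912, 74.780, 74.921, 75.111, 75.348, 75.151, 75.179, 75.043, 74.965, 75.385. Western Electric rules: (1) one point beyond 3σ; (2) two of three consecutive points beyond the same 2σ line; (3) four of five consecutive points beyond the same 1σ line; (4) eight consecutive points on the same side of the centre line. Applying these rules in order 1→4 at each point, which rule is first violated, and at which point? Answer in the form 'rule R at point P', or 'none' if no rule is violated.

Zone of each point (C = within 1σ̂, B = 1σ̂–2σ̂, A = 2σ̂–3σ̂, * = beyond 3σ̂; sign = side of CL): 1:+C, 2:-C, 3:-B, 4:-C, 5:-C, 6:-C, 7:-C, 8:-B, 9:-C, 10:+C, 11:+B, 12:+C, 13:+C, 14:-C, 15:-C, 16:+B
Rule 4 (eight consecutive points on the same side of the centre line) is satisfied at point 9.

rule 4 at point 9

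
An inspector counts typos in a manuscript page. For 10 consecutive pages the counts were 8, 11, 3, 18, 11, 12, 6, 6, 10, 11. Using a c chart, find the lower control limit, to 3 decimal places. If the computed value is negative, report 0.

0.305

c̄ = (8 + 11 + 3 + 18 + 11 + 12 + 6 + 6 + 10 + 11) / 10 = 96 / 10 = 9.6000
LCL = c̄ − 3√c̄ = 9.6000 − 3 × 3.0984 = 0.3048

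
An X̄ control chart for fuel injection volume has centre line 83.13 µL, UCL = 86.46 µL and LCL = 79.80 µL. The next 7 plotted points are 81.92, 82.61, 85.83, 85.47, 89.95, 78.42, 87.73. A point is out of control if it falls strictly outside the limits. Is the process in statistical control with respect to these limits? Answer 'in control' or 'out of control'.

out of control

Compare each point to [79.80, 86.46]: sample 5 = 89.95 > UCL; sample 6 = 78.42 < LCL; sample 7 = 87.73 > UCL.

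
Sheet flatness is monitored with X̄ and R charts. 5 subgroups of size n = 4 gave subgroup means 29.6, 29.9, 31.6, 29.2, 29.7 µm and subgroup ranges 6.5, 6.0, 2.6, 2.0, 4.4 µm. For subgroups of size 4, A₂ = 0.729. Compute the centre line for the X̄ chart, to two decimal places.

X̄̄ = (29.6 + 29.9 + 31.6 + 29.2 + 29.7) / 5 = 150.0000 / 5 = 30.0000
CL = X̄̄ = 30.0000

30.00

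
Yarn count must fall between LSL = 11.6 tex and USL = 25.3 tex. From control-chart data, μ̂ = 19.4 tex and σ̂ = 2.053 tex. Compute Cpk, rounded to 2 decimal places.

Cpu = (USL − μ̂) / (3σ̂) = (25.3 − 19.4) / (3 × 2.053) = 0.9579; Cpl = (μ̂ − LSL) / (3σ̂) = (19.4 − 11.6) / (3 × 2.053) = 1.2664; Cpk = min(Cpu, Cpl) = 0.9579

0.96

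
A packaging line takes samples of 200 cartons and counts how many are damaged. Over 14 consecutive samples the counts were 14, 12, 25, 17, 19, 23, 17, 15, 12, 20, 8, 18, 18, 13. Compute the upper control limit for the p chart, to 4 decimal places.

p̄ = Σdᵢ / (k·n) = 231 / (14 × 200) = 0.08250
UCL = p̄ + 3·√(p̄(1−p̄)/n) = 0.08250 + 3 × √(0.08250×0.91750/200) = 0.08250 + 3 × 0.01945 = 0.14086

0.1409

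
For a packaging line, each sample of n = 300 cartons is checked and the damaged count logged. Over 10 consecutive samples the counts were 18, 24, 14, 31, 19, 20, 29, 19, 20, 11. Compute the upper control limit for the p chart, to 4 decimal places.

0.1120

p̄ = Σdᵢ / (k·n) = 205 / (10 × 300) = 0.06833
UCL = p̄ + 3·√(p̄(1−p̄)/n) = 0.06833 + 3 × √(0.06833×0.93167/300) = 0.06833 + 3 × 0.01457 = 0.11204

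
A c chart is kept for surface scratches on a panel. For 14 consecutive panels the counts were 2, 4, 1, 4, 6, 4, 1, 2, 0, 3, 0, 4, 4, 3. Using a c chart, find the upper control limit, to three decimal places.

7.657

c̄ = (2 + 4 + 1 + 4 + 6 + 4 + 1 + 2 + 0 + 3 + 0 + 4 + 4 + 3) / 14 = 38 / 14 = 2.7143
UCL = c̄ + 3√c̄ = 2.7143 + 3 × √2.7143 = 2.7143 + 3 × 1.6475 = 7.6568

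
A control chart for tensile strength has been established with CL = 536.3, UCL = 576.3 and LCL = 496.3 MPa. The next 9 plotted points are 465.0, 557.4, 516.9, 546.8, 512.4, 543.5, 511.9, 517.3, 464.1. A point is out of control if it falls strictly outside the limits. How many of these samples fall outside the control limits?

Compare each point to [496.3, 576.3]: sample 1 = 465.0 < LCL; sample 9 = 464.1 < LCL.

2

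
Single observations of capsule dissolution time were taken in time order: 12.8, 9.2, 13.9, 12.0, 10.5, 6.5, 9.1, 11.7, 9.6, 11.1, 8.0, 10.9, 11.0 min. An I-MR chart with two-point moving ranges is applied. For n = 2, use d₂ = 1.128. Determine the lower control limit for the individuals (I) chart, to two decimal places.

X̄ = (12.8 + 9.2 + 13.9 + 12.0 + 10.5 + 6.5 + 9.1 + 11.7 + 9.6 + 11.1 + 8.0 + 10.9 + 11.0) / 13 = 10.4846
Moving ranges: 3.6, 4.7, 1.9, 1.5, 4.0, 2.6, 2.6, 2.1, 1.5, 3.1, 2.9, 0.1; M̄R̄ = 30.6000 / 12 = 2.5500
LCL = X̄ − 3·M̄R̄/d₂ = 10.4846 − 3 × 2.5500 / 1.128 = 3.7027

3.70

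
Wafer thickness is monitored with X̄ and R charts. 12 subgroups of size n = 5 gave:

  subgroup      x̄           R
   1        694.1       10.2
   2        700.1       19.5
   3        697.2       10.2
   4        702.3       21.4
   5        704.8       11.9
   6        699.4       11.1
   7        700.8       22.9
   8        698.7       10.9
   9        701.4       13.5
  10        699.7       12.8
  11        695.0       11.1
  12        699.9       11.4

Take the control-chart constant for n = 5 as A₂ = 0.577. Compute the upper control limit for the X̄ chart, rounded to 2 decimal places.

707.48

X̄̄ = (694.1 + 700.1 + 697.2 + 702.3 + 704.8 + 699.4 + 700.8 + 698.7 + 701.4 + 699.7 + 695.0 + 699.9) / 12 = 8393.4000 / 12 = 699.4500
R̄ = (10.2 + 19.5 + 10.2 + 21.4 + 11.9 + 11.1 + 22.9 + 10.9 + 13.5 + 12.8 + 11.1 + 11.4) / 12 = 166.9000 / 12 = 13.9083
UCL = X̄̄ + A₂·R̄ = 699.4500 + 0.577 × 13.9083 = 707.4751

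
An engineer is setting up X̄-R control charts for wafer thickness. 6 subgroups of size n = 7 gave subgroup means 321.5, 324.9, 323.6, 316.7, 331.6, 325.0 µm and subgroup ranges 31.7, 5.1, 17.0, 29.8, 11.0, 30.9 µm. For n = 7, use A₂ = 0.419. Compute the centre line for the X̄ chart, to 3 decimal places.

X̄̄ = (321.5 + 324.9 + 323.6 + 316.7 + 331.6 + 325.0) / 6 = 1943.3000 / 6 = 323.8833
CL = X̄̄ = 323.8833

323.883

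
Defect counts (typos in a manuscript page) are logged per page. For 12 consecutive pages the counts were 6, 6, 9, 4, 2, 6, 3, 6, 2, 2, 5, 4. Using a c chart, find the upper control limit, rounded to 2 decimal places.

c̄ = (6 + 6 + 9 + 4 + 2 + 6 + 3 + 6 + 2 + 2 + 5 + 4) / 12 = 55 / 12 = 4.5833
UCL = c̄ + 3√c̄ = 4.5833 + 3 × √4.5833 = 4.5833 + 3 × 2.1409 = 11.0059

11.01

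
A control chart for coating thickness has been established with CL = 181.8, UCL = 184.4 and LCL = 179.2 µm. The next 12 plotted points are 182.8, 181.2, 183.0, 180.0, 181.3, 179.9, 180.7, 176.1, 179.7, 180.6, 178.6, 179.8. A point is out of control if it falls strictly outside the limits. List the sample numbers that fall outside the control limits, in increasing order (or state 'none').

8, 11

Compare each point to [179.2, 184.4]: sample 8 = 176.1 < LCL; sample 11 = 178.6 < LCL.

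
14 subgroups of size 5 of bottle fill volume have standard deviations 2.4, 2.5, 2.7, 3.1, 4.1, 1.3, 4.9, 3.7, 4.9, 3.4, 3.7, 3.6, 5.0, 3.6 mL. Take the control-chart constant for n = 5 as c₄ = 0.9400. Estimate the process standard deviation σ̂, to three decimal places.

3.716

s̄ = (2.4 + 2.5 + 2.7 + 3.1 + 4.1 + 1.3 + 4.9 + 3.7 + 4.9 + 3.4 + 3.7 + 3.6 + 5.0 + 3.6) / 14 = 3.4929
σ̂ = s̄ / c₄ = 3.4929 / 0.9400 = 3.7158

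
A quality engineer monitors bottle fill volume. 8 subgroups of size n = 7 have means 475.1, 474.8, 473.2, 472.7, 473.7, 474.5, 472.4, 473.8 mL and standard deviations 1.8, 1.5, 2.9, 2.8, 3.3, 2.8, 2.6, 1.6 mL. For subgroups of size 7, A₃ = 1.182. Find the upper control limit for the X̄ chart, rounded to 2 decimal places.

476.63

X̄̄ = (475.1 + 474.8 + 473.2 + 472.7 + 473.7 + 474.5 + 472.4 + 473.8) / 8 = 473.7750
s̄ = (1.8 + 1.5 + 2.9 + 2.8 + 3.3 + 2.8 + 2.6 + 1.6) / 8 = 2.4125
UCL = X̄̄ + A₃·s̄ = 473.7750 + 1.182 × 2.4125 = 476.6266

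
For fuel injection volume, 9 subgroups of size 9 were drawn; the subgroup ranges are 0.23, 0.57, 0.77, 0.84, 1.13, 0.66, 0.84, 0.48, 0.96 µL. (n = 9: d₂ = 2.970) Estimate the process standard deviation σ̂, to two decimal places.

0.24

R̄ = (0.23 + 0.57 + 0.77 + 0.84 + 1.13 + 0.66 + 0.84 + 0.48 + 0.96) / 9 = 0.7200
σ̂ = R̄ / d₂ = 0.7200 / 2.970 = 0.2424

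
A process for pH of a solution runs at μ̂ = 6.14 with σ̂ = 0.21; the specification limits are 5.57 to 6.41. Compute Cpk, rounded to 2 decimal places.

Cpu = (USL − μ̂) / (3σ̂) = (6.41 − 6.14) / (3 × 0.21) = 0.4286; Cpl = (μ̂ − LSL) / (3σ̂) = (6.14 − 5.57) / (3 × 0.21) = 0.9048; Cpk = min(Cpu, Cpl) = 0.4286

0.43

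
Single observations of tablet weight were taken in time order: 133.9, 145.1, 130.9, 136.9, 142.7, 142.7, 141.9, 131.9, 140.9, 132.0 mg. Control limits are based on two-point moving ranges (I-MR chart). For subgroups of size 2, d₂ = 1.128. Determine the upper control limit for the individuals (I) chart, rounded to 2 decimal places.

157.36

X̄ = (133.9 + 145.1 + 130.9 + 136.9 + 142.7 + 142.7 + 141.9 + 131.9 + 140.9 + 132.0) / 10 = 137.8900
Moving ranges: 11.2, 14.2, 6.0, 5.8, 0.0, 0.8, 10.0, 9.0, 8.9; M̄R̄ = 65.9000 / 9 = 7.3222
UCL = X̄ + 3·M̄R̄/d₂ = 137.8900 + 3 × 7.3222 / 1.128 = 157.3640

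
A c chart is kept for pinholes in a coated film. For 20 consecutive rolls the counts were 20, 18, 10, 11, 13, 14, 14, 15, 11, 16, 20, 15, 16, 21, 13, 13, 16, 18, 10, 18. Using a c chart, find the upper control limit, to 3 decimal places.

c̄ = (20 + 18 + 10 + 11 + 13 + 14 + 14 + 15 + 11 + 16 + 20 + 15 + 16 + 21 + 13 + 13 + 16 + 18 + 10 + 18) / 20 = 302 / 20 = 15.1000
UCL = c̄ + 3√c̄ = 15.1000 + 3 × √15.1000 = 15.1000 + 3 × 3.8859 = 26.7576

26.758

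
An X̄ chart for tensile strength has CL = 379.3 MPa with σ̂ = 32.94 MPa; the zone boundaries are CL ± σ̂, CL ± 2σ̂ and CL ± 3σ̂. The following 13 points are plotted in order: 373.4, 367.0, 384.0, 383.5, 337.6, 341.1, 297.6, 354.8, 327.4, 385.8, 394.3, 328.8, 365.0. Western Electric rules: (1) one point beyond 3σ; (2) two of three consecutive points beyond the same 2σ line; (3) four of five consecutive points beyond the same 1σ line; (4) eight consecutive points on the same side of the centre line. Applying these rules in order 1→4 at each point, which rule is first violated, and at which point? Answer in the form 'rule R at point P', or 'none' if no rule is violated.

Zone of each point (C = within 1σ̂, B = 1σ̂–2σ̂, A = 2σ̂–3σ̂, * = beyond 3σ̂; sign = side of CL): 1:-C, 2:-C, 3:+C, 4:+C, 5:-B, 6:-B, 7:-A, 8:-C, 9:-B, 10:+C, 11:+C, 12:-B, 13:-C
Rule 3 (four of five consecutive points beyond the same 1σ limit) is satisfied at point 9.

rule 3 at point 9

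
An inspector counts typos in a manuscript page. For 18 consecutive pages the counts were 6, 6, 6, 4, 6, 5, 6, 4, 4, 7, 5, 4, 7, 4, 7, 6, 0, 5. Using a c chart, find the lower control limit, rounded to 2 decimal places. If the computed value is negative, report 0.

c̄ = (6 + 6 + 6 + 4 + 6 + 5 + 6 + 4 + 4 + 7 + 5 + 4 + 7 + 4 + 7 + 6 + 0 + 5) / 18 = 92 / 18 = 5.1111
LCL = c̄ − 3√c̄ = 5.1111 − 3 × 2.2608 = -1.6712 → 0 (cannot be negative)

0.00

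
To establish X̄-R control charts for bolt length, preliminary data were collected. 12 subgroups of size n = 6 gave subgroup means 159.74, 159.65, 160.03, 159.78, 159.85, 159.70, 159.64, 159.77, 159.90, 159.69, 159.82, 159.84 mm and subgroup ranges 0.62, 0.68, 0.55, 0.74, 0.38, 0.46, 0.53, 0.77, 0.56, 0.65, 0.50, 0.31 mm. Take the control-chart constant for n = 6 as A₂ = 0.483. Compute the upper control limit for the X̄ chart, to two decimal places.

160.06

X̄̄ = (159.74 + 159.65 + 160.03 + 159.78 + 159.85 + 159.70 + 159.64 + 159.77 + 159.90 + 159.69 + 159.82 + 159.84) / 12 = 1917.4100 / 12 = 159.7842
R̄ = (0.62 + 0.68 + 0.55 + 0.74 + 0.38 + 0.46 + 0.53 + 0.77 + 0.56 + 0.65 + 0.50 + 0.31) / 12 = 6.7500 / 12 = 0.5625
UCL = X̄̄ + A₂·R̄ = 159.7842 + 0.483 × 0.5625 = 160.0559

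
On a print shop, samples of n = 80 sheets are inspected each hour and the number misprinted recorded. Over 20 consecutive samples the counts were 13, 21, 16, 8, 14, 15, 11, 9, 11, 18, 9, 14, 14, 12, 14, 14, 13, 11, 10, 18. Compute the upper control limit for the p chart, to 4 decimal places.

0.2903

p̄ = Σdᵢ / (k·n) = 265 / (20 × 80) = 0.16562
UCL = p̄ + 3·√(p̄(1−p̄)/n) = 0.16562 + 3 × √(0.16562×0.83437/80) = 0.16562 + 3 × 0.04156 = 0.29031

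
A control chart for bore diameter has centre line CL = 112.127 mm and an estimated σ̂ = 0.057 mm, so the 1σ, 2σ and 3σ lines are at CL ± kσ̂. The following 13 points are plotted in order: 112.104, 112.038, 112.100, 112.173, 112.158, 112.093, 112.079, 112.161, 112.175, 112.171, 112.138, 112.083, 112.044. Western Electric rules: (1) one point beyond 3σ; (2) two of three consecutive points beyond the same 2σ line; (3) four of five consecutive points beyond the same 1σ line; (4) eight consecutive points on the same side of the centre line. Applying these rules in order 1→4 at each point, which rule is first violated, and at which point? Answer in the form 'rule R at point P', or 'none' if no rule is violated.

none

Zone of each point (C = within 1σ̂, B = 1σ̂–2σ̂, A = 2σ̂–3σ̂, * = beyond 3σ̂; sign = side of CL): 1:-C, 2:-B, 3:-C, 4:+C, 5:+C, 6:-C, 7:-C, 8:+C, 9:+C, 10:+C, 11:+C, 12:-C, 13:-B
No rule fires across all 13 points.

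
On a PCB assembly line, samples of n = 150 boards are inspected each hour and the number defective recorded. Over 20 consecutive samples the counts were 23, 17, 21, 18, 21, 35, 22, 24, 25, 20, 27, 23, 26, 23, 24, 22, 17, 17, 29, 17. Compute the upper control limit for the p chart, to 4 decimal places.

0.2379

p̄ = Σdᵢ / (k·n) = 451 / (20 × 150) = 0.15033
UCL = p̄ + 3·√(p̄(1−p̄)/n) = 0.15033 + 3 × √(0.15033×0.84967/150) = 0.15033 + 3 × 0.02918 = 0.23788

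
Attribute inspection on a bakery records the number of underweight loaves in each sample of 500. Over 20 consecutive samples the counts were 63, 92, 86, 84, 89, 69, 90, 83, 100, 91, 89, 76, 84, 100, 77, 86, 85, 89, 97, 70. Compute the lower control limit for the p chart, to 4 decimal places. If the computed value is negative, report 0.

0.1196

p̄ = Σdᵢ / (k·n) = 1700 / (20 × 500) = 0.17000
LCL = p̄ − 3·√(p̄(1−p̄)/n) = 0.17000 − 3 × 0.01680 = 0.11960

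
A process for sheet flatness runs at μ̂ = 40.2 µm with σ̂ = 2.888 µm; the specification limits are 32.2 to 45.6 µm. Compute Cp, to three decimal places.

Cp = (USL − LSL) / (6σ̂) = (45.6 − 32.2) / (6 × 2.888) = 13.4000 / 17.3280 = 0.7733

0.773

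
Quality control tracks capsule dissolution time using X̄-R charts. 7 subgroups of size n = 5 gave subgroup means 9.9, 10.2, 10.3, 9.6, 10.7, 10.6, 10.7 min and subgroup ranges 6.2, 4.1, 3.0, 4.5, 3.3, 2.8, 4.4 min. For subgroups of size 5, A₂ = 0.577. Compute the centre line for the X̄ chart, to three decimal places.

X̄̄ = (9.9 + 10.2 + 10.3 + 9.6 + 10.7 + 10.6 + 10.7) / 7 = 72.0000 / 7 = 10.2857
CL = X̄̄ = 10.2857

10.286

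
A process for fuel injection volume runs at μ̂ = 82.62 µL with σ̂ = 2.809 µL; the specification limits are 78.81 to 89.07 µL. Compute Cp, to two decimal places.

Cp = (USL − LSL) / (6σ̂) = (89.07 − 78.81) / (6 × 2.809) = 10.2600 / 16.8540 = 0.6088

0.61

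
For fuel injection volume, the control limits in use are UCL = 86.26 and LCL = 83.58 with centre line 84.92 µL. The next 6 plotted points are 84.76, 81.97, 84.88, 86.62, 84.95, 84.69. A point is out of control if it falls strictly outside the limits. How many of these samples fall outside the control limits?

Compare each point to [83.58, 86.26]: sample 2 = 81.97 < LCL; sample 4 = 86.62 > UCL.

2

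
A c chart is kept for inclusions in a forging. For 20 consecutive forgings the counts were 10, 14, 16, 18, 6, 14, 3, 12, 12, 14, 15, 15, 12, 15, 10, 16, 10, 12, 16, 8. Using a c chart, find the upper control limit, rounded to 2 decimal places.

22.96

c̄ = (10 + 14 + 16 + 18 + 6 + 14 + 3 + 12 + 12 + 14 + 15 + 15 + 12 + 15 + 10 + 16 + 10 + 12 + 16 + 8) / 20 = 248 / 20 = 12.4000
UCL = c̄ + 3√c̄ = 12.4000 + 3 × √12.4000 = 12.4000 + 3 × 3.5214 = 22.9641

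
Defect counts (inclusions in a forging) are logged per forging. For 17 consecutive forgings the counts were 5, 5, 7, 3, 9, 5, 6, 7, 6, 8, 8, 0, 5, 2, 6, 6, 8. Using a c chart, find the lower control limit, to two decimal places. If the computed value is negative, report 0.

0.00

c̄ = (5 + 5 + 7 + 3 + 9 + 5 + 6 + 7 + 6 + 8 + 8 + 0 + 5 + 2 + 6 + 6 + 8) / 17 = 96 / 17 = 5.6471
LCL = c̄ − 3√c̄ = 5.6471 − 3 × 2.3764 = -1.4820 → 0 (cannot be negative)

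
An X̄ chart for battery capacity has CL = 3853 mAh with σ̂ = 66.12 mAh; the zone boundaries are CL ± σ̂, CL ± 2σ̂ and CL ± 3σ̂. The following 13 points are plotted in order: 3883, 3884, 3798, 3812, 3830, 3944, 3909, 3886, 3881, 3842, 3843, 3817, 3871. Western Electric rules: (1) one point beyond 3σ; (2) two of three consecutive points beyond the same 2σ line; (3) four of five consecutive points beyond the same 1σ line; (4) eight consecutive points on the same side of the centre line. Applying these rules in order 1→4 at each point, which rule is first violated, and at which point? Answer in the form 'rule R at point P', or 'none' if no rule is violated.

Zone of each point (C = within 1σ̂, B = 1σ̂–2σ̂, A = 2σ̂–3σ̂, * = beyond 3σ̂; sign = side of CL): 1:+C, 2:+C, 3:-C, 4:-C, 5:-C, 6:+B, 7:+C, 8:+C, 9:+C, 10:-C, 11:-C, 12:-C, 13:+C
No rule fires across all 13 points.

none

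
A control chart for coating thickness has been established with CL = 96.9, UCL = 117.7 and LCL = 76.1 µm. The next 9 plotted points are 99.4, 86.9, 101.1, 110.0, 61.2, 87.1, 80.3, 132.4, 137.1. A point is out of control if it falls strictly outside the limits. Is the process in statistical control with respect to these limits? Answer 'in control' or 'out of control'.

Compare each point to [76.1, 117.7]: sample 5 = 61.2 < LCL; sample 8 = 132.4 > UCL; sample 9 = 137.1 > UCL.

out of control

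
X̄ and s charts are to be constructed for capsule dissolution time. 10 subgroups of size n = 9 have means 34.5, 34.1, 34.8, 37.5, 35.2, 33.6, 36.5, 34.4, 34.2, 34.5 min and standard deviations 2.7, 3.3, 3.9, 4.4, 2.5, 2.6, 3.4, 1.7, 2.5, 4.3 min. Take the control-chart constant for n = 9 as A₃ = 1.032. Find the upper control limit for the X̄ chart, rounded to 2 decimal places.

X̄̄ = (34.5 + 34.1 + 34.8 + 37.5 + 35.2 + 33.6 + 36.5 + 34.4 + 34.2 + 34.5) / 10 = 34.9300
s̄ = (2.7 + 3.3 + 3.9 + 4.4 + 2.5 + 2.6 + 3.4 + 1.7 + 2.5 + 4.3) / 10 = 3.1300
UCL = X̄̄ + A₃·s̄ = 34.9300 + 1.032 × 3.1300 = 38.1602

38.16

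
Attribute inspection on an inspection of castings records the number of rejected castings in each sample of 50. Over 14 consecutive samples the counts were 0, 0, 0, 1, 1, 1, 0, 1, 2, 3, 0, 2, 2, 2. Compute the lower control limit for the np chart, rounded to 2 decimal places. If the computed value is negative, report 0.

0.00

p̄ = Σdᵢ / (k·n) = 15 / (14 × 50) = 0.02143
LCL = np̄ − 3·√(np̄(1−p̄)) = 1.0714 − 3 × 1.0239 = -2.0004 → 0 (negative, so LCL = 0)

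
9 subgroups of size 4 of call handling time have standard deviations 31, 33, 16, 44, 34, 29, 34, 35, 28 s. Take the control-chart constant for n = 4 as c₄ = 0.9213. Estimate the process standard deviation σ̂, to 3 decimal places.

s̄ = (31 + 33 + 16 + 44 + 34 + 29 + 34 + 35 + 28) / 9 = 31.5556
σ̂ = s̄ / c₄ = 31.5556 / 0.9213 = 34.2511

34.251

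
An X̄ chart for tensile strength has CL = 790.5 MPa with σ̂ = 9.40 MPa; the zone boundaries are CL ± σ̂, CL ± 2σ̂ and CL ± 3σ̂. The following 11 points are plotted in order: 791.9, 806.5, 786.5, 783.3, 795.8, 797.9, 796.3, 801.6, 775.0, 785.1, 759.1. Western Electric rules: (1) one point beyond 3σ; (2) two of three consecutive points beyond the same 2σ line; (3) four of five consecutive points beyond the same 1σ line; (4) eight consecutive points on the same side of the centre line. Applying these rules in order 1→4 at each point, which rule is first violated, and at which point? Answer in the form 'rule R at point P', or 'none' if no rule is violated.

rule 1 at point 11

Zone of each point (C = within 1σ̂, B = 1σ̂–2σ̂, A = 2σ̂–3σ̂, * = beyond 3σ̂; sign = side of CL): 1:+C, 2:+B, 3:-C, 4:-C, 5:+C, 6:+C, 7:+C, 8:+B, 9:-B, 10:-C, 11:-*
Rule 1 (one point beyond the 3σ limits) is satisfied at point 11.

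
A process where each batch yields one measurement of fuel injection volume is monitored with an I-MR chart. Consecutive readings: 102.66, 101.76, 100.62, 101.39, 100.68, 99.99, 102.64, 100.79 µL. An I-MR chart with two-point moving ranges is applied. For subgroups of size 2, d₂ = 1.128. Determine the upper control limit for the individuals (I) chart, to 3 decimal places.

X̄ = (102.66 + 101.76 + 100.62 + 101.39 + 100.68 + 99.99 + 102.64 + 100.79) / 8 = 101.3162
Moving ranges: 0.90, 1.14, 0.77, 0.71, 0.69, 2.65, 1.85; M̄R̄ = 8.7100 / 7 = 1.2443
UCL = X̄ + 3·M̄R̄/d₂ = 101.3162 + 3 × 1.2443 / 1.128 = 104.6255

104.626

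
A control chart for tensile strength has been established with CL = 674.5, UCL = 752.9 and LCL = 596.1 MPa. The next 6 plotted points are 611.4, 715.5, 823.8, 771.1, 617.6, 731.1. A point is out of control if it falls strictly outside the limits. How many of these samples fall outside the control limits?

Compare each point to [596.1, 752.9]: sample 3 = 823.8 > UCL; sample 4 = 771.1 > UCL.

2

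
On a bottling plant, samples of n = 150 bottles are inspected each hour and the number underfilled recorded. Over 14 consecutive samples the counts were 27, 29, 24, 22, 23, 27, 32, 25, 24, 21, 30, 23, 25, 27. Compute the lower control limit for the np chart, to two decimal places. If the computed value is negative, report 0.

11.81

p̄ = Σdᵢ / (k·n) = 359 / (14 × 150) = 0.17095
LCL = np̄ − 3·√(np̄(1−p̄)) = 25.6429 − 3 × 4.6108 = 11.8106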